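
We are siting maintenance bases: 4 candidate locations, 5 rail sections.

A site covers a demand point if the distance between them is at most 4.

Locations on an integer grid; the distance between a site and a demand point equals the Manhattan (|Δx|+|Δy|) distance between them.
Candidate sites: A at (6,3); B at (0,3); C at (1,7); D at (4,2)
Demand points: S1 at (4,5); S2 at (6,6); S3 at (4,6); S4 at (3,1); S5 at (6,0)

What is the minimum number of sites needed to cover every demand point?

Coverage sets (demand points within 4 of each site):
  A: {S1, S2, S5}
  B: {}
  C: {S3}
  D: {S1, S3, S4, S5}
No single site covers all 5 demand points.
But {A, D} covers everything, so the minimum is 2.

2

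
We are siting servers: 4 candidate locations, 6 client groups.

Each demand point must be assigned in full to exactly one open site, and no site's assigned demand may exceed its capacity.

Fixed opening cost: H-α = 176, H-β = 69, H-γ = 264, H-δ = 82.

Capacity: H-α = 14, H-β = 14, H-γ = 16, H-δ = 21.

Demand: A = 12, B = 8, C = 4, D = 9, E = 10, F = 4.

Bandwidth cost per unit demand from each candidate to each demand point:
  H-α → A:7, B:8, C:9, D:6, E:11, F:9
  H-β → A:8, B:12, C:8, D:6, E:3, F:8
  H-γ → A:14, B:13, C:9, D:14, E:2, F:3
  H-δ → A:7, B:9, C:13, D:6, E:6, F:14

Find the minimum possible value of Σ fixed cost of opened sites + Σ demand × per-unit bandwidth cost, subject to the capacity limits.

Open {H-α, H-β, H-δ}; cheapest assignment that respects the capacities:
  H-α (cap 14, load 12): B, F — cost 8×8 + 4×9 = 100
  H-β (cap 14, load 14): C, E — cost 4×8 + 10×3 = 62
  H-δ (cap 21, load 21): A, D — cost 12×7 + 9×6 = 138
  Shipping 300, fixed 327 → total 627.
  Any other capacity-feasible assignment to {H-α, H-β, H-δ} ships for at least 300.
Compare {H-β, H-γ, H-δ}: its best feasible assignment gives total 689.
Compare {H-α, H-γ, H-δ}: its best feasible assignment gives total 792.
Every other set of open sites that can feasibly serve all demand totals ≥ 689 even under its best assignment. Minimum: 627.

627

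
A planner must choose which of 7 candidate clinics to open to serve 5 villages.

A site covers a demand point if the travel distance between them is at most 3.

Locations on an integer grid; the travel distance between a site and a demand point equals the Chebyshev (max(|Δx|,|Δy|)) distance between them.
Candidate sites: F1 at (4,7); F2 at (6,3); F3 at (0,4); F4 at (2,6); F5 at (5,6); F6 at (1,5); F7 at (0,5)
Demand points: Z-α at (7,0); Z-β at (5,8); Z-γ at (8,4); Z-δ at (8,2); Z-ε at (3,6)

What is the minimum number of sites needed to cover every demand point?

2

Coverage sets (demand points within 3 of each site):
  F1: {Z-β, Z-ε}
  F2: {Z-α, Z-γ, Z-δ, Z-ε}
  F3: {Z-ε}
  F4: {Z-β, Z-ε}
  F5: {Z-β, Z-γ, Z-ε}
  F6: {Z-ε}
  F7: {Z-ε}
No single site covers all 5 demand points.
But {F1, F2} covers everything, so the minimum is 2.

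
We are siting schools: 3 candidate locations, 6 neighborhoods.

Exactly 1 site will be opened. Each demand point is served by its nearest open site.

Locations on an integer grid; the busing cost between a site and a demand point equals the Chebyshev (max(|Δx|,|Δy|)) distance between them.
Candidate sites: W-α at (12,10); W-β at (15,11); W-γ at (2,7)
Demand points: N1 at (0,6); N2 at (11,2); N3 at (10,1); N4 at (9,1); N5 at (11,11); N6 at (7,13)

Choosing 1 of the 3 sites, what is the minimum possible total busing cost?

41

Open {W-γ}.
  N1→W-γ 2, N2→W-γ 9, N3→W-γ 8, N4→W-γ 7, N5→W-γ 9, N6→W-γ 6  ⇒ total 41.
Compare {W-α}: total 44.
Compare {W-β}: total 56.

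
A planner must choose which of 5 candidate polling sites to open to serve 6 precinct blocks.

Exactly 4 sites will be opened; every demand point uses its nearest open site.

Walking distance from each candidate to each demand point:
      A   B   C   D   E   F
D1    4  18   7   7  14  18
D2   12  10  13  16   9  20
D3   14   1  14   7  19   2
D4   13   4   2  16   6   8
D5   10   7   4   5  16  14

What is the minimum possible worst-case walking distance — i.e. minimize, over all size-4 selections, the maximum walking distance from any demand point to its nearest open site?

Open {D1, D3, D4, D5}.
  Farthest demand point is E at walking distance 6 (to D4); all others are ≤ 6.
With {D1, D2, D3, D4} the worst case is 7.
With {D1, D2, D4, D5} the worst case is 8.
No size-4 selection achieves below 6.

6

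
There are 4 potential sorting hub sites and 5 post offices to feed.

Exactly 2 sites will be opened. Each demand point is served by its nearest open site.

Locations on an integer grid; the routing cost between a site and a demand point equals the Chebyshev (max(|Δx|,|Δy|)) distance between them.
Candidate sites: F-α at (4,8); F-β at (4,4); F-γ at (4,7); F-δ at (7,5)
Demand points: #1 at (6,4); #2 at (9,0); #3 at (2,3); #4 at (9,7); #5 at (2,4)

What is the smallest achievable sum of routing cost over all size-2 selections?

12

Open {F-β, F-δ}.
  #1→F-δ 1, #2→F-β 5, #3→F-β 2, #4→F-δ 2, #5→F-β 2  ⇒ total 12.
Compare {F-γ, F-δ}: total 15.
Compare {F-α, F-β}: total 16.
No size-2 selection does better; minimum is 12.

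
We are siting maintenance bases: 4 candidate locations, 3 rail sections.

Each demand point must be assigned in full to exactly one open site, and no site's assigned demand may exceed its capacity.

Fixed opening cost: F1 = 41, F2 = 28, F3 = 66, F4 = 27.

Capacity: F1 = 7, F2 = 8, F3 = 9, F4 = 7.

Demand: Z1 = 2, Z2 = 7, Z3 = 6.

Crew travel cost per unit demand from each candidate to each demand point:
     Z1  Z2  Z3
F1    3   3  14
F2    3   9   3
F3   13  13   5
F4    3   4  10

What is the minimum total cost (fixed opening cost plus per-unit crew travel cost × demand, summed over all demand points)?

Open {F2, F4}; cheapest assignment that respects the capacities:
  F2 (cap 8, load 8): Z1, Z3 — cost 2×3 + 6×3 = 24
  F4 (cap 7, load 7): Z2 — cost 7×4 = 28
  Shipping 52, fixed 55 → total 107.
  Any other capacity-feasible assignment to {F2, F4} ships for at least 52.
Compare {F1, F2}: its best feasible assignment gives total 114.
Compare {F1, F2, F4}: its best feasible assignment gives total 141.
Every other set of open sites that can feasibly serve all demand totals ≥ 114 even under its best assignment. Minimum: 107.

107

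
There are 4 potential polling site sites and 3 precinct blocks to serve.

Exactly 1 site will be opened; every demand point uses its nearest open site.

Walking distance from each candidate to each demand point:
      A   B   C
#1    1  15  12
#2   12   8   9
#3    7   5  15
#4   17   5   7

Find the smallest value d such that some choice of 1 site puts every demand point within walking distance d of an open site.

Open {#2}.
  Farthest demand point is A at walking distance 12 (to #2); all others are ≤ 12.
With {#1} the worst case is 15.
With {#3} the worst case is 15.
No size-1 selection achieves below 12.

12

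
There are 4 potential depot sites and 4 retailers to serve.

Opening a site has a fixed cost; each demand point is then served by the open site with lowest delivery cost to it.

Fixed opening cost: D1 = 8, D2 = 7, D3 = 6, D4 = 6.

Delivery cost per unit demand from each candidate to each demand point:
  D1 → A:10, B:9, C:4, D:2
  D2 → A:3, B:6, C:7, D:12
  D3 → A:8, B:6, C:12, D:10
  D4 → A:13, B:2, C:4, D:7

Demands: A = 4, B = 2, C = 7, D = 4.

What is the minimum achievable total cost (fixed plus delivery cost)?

73

Open {D1, D2, D4}: assign each demand point to its cheapest open site.
  A→D2 4×3=12, B→D4 2×2=4, C→D1 7×4=28, D→D1 4×2=8
  delivery cost 52, fixed 21 → total 73.
Compare {D1, D2}: delivery cost 60 + fixed 15 = 75.
Compare {D1, D2, D3, D4}: delivery cost 52 + fixed 27 = 79.
Compare {D1, D2, D3}: delivery cost 60 + fixed 21 = 81.
All other subsets cost ≥ 75. Minimum total cost: 73.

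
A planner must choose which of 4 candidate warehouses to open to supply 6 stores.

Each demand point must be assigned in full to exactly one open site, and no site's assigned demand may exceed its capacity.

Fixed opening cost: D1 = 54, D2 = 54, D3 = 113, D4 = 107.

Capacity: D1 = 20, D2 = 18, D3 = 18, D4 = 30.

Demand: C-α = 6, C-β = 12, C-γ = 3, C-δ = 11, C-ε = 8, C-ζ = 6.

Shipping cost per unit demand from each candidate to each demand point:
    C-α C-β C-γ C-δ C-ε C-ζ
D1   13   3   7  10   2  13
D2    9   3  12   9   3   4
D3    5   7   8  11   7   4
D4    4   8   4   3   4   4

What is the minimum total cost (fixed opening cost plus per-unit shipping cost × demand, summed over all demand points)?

Open {D1, D4}; cheapest assignment that respects the capacities:
  D1 (cap 20, load 20): C-β, C-ε — cost 12×3 + 8×2 = 52
  D4 (cap 30, load 26): C-α, C-γ, C-δ, C-ζ — cost 6×4 + 3×4 + 11×3 + 6×4 = 93
  Shipping 145, fixed 161 → total 306.
  Any other capacity-feasible assignment to {D1, D4} ships for at least 145.
Compare {D2, D4}: its best feasible assignment gives total 322.
Compare {D1, D2, D4}: its best feasible assignment gives total 360.
Every other set of open sites that can feasibly serve all demand totals ≥ 322 even under its best assignment. Minimum: 306.

306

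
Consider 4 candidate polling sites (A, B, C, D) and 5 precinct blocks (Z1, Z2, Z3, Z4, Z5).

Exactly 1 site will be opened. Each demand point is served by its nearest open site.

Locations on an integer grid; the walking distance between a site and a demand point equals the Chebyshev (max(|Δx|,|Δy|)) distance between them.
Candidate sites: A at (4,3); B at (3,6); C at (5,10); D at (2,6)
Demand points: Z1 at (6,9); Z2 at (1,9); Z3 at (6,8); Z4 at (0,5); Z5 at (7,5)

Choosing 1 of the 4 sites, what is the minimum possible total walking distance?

Open {B}.
  Z1→B 3, Z2→B 3, Z3→B 3, Z4→B 3, Z5→B 4  ⇒ total 16.
Compare {C}: total 17.
Compare {D}: total 18.
No size-1 selection does better; minimum is 16.

16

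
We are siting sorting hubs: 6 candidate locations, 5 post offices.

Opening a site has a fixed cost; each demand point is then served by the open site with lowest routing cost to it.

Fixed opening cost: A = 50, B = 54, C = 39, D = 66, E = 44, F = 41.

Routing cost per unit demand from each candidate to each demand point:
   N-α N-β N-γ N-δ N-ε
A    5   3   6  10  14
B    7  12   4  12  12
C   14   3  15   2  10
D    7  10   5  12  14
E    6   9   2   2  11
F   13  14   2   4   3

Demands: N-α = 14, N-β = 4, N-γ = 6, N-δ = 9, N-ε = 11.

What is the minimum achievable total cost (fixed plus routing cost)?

Open {A, F}: assign each demand point to its cheapest open site.
  N-α→A 14×5=70, N-β→A 4×3=12, N-γ→F 6×2=12, N-δ→F 9×4=36, N-ε→F 11×3=33
  routing cost 163, fixed 91 → total 254.
Compare {E, F}: routing cost 183 + fixed 85 = 268.
Compare {A, C, F}: routing cost 145 + fixed 130 = 275.
Compare {A, E, F}: routing cost 145 + fixed 135 = 280.
All other subsets cost ≥ 268. Minimum total cost: 254.

254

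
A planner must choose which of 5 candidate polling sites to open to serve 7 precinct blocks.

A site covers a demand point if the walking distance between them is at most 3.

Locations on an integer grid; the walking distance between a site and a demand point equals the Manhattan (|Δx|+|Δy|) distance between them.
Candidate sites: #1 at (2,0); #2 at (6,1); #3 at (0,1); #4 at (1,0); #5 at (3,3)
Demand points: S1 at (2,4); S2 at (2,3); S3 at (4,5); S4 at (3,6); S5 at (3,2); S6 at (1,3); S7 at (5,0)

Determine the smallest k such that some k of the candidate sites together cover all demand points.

Coverage sets (demand points within 3 of each site):
  #1: {S2, S5, S7}
  #2: {S7}
  #3: {S6}
  #4: {S6}
  #5: {S1, S2, S3, S4, S5, S6}
No single site covers all 7 demand points.
But {#1, #5} covers everything, so the minimum is 2.

2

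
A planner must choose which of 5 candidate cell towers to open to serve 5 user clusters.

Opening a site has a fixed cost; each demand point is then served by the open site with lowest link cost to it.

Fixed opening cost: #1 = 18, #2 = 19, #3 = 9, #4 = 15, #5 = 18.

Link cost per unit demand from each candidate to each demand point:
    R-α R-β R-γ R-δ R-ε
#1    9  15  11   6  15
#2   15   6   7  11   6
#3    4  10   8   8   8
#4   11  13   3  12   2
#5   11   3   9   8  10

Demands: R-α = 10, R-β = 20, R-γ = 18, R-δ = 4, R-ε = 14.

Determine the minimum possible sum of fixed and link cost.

256

Open {#3, #4, #5}: assign each demand point to its cheapest open site.
  R-α→#3 10×4=40, R-β→#5 20×3=60, R-γ→#4 18×3=54, R-δ→#3 4×8=32, R-ε→#4 14×2=28
  link cost 214, fixed 42 → total 256.
Compare {#1, #3, #4, #5}: link cost 206 + fixed 60 = 266.
Compare {#2, #3, #4, #5}: link cost 214 + fixed 61 = 275.
Compare {#1, #2, #3, #4, #5}: link cost 206 + fixed 79 = 285.
All other subsets cost ≥ 266. Minimum total cost: 256.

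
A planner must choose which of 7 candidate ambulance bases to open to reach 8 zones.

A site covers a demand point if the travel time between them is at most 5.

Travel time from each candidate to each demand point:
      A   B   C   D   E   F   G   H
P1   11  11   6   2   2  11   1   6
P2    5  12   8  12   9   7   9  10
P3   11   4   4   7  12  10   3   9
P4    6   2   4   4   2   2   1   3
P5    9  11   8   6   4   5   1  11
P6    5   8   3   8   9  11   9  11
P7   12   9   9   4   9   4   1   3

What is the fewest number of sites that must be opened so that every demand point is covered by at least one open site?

Coverage sets (demand points within 5 of each site):
  P1: {D, E, G}
  P2: {A}
  P3: {B, C, G}
  P4: {B, C, D, E, F, G, H}
  P5: {E, F, G}
  P6: {A, C}
  P7: {D, F, G, H}
No single site covers all 8 demand points.
But {P2, P4} covers everything, so the minimum is 2.

2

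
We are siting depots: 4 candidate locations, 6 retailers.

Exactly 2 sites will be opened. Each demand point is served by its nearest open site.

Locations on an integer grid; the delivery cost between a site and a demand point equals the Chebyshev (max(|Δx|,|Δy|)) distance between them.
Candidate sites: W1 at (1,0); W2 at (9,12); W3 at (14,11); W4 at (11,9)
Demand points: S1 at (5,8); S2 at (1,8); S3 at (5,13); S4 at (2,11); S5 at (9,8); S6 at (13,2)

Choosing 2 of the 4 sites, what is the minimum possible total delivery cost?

32

Open {W2, W4}.
  S1→W2 4, S2→W2 8, S3→W2 4, S4→W2 7, S5→W4 2, S6→W4 7  ⇒ total 32.
Compare {W2, W3}: total 36.
Compare {W1, W2}: total 37.
No size-2 selection does better; minimum is 32.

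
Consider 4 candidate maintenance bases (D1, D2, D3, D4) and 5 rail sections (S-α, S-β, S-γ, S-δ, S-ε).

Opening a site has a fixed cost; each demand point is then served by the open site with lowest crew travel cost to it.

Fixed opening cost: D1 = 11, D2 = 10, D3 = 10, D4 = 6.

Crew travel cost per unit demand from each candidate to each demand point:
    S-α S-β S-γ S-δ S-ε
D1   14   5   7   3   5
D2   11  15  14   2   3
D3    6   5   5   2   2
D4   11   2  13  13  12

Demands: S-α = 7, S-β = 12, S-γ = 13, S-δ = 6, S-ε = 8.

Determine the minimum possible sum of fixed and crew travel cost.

175

Open {D3, D4}: assign each demand point to its cheapest open site.
  S-α→D3 7×6=42, S-β→D4 12×2=24, S-γ→D3 13×5=65, S-δ→D3 6×2=12, S-ε→D3 8×2=16
  crew travel cost 159, fixed 16 → total 175.
Compare {D2, D3, D4}: crew travel cost 159 + fixed 26 = 185.
Compare {D1, D3, D4}: crew travel cost 159 + fixed 27 = 186.
Compare {D1, D2, D3, D4}: crew travel cost 159 + fixed 37 = 196.
All other subsets cost ≥ 185. Minimum total cost: 175.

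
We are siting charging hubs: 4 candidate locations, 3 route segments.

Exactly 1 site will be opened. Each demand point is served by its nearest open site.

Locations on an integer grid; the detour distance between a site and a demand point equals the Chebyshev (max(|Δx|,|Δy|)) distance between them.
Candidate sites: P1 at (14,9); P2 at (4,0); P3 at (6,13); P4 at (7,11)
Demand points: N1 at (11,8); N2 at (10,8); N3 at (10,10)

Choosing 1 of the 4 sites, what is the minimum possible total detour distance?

Open {P4}.
  N1→P4 4, N2→P4 3, N3→P4 3  ⇒ total 10.
Compare {P1}: total 11.
Compare {P3}: total 14.
No size-1 selection does better; minimum is 10.

10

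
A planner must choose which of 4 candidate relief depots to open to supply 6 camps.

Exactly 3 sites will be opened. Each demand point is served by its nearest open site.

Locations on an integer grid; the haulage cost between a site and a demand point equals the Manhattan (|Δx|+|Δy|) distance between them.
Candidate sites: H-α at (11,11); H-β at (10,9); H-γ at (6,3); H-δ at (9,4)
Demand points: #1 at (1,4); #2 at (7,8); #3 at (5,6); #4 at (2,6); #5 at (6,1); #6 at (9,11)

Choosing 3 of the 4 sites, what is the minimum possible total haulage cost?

Open {H-α, H-β, H-γ}.
  #1→H-γ 6, #2→H-β 4, #3→H-γ 4, #4→H-γ 7, #5→H-γ 2, #6→H-α 2  ⇒ total 25.
Compare {H-β, H-γ, H-δ}: total 26.
Compare {H-α, H-γ, H-δ}: total 27.
No size-3 selection does better; minimum is 25.

25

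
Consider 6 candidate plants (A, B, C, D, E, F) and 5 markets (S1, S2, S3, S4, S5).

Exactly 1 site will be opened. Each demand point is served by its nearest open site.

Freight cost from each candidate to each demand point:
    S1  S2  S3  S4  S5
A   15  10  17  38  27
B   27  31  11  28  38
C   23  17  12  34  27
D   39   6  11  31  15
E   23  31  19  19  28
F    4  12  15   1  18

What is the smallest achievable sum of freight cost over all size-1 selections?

Open {F}.
  S1→F 4, S2→F 12, S3→F 15, S4→F 1, S5→F 18  ⇒ total 50.
Compare {D}: total 102.
Compare {A}: total 107.
No size-1 selection does better; minimum is 50.

50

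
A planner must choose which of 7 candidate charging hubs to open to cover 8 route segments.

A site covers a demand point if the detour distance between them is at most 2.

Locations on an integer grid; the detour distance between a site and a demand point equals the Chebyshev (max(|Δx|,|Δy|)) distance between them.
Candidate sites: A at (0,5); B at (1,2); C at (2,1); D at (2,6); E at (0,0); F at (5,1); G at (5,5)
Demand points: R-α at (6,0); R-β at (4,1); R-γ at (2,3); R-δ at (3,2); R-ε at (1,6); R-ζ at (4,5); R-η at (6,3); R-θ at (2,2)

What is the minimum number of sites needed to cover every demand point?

Coverage sets (demand points within 2 of each site):
  A: {R-γ, R-ε}
  B: {R-γ, R-δ, R-θ}
  C: {R-β, R-γ, R-δ, R-θ}
  D: {R-ε, R-ζ}
  E: {R-θ}
  F: {R-α, R-β, R-δ, R-η}
  G: {R-ζ, R-η}
No 2 sites suffice: every size-2 union leaves at least one demand point uncovered.
But {B, D, F} covers everything, so the minimum is 3.

3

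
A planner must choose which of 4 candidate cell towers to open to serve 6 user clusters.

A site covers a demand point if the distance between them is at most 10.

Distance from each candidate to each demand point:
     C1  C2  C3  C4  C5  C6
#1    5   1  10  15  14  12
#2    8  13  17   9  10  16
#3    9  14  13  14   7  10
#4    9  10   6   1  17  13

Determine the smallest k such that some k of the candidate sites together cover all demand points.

Coverage sets (demand points within 10 of each site):
  #1: {C1, C2, C3}
  #2: {C1, C4, C5}
  #3: {C1, C5, C6}
  #4: {C1, C2, C3, C4}
No single site covers all 6 demand points.
But {#3, #4} covers everything, so the minimum is 2.

2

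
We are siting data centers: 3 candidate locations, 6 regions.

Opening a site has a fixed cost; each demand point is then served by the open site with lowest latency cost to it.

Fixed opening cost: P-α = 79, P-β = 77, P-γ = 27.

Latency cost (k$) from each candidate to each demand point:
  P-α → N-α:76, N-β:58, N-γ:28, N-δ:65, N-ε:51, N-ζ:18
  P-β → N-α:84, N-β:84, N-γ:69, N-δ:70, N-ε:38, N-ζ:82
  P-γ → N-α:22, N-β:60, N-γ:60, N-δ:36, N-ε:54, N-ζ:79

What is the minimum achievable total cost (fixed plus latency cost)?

Open {P-α, P-γ}: assign each demand point to its cheapest open site.
  N-α→P-γ 22, N-β→P-α 58, N-γ→P-α 28, N-δ→P-γ 36, N-ε→P-α 51, N-ζ→P-α 18
  latency cost 213, fixed 106 → total 319.
Compare {P-γ}: latency cost 311 + fixed 27 = 338.
Compare {P-α}: latency cost 296 + fixed 79 = 375.
Compare {P-α, P-β, P-γ}: latency cost 200 + fixed 183 = 383.
All other subsets cost ≥ 338. Minimum total cost: 319.

319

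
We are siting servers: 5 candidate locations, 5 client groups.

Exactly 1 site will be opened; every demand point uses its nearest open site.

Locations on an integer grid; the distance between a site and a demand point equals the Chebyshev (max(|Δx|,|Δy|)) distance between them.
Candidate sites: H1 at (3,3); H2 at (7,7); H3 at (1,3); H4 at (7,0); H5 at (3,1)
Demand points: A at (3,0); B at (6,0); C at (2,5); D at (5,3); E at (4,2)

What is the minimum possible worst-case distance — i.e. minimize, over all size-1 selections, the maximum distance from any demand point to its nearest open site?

3

Open {H1}.
  Farthest demand point is A at distance 3 (to H1); all others are ≤ 3.
With {H5} the worst case is 4.
With {H3} the worst case is 5.
No size-1 selection achieves below 3.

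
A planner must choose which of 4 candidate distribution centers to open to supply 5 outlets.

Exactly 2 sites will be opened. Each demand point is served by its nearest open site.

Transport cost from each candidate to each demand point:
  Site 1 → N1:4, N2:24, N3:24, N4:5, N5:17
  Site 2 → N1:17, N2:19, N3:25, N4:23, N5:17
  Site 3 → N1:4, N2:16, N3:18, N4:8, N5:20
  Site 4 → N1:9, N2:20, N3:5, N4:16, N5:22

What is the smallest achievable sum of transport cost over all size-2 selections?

Open {Site 1, Site 4}.
  N1→Site 1 4, N2→Site 4 20, N3→Site 4 5, N4→Site 1 5, N5→Site 1 17  ⇒ total 51.
Compare {Site 3, Site 4}: total 53.
Compare {Site 1, Site 3}: total 60.
No size-2 selection does better; minimum is 51.

51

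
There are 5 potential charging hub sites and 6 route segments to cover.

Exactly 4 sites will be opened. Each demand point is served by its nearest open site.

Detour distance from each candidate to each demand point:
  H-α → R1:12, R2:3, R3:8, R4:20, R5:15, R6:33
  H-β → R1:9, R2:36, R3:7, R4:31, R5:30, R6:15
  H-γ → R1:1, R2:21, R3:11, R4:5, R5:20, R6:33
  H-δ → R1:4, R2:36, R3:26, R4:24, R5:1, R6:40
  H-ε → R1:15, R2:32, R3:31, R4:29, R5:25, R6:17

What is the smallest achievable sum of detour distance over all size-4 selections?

32

Open {H-α, H-β, H-γ, H-δ}.
  R1→H-γ 1, R2→H-α 3, R3→H-β 7, R4→H-γ 5, R5→H-δ 1, R6→H-β 15  ⇒ total 32.
Compare {H-α, H-γ, H-δ, H-ε}: total 35.
Compare {H-α, H-β, H-γ, H-ε}: total 46.
No size-4 selection does better; minimum is 32.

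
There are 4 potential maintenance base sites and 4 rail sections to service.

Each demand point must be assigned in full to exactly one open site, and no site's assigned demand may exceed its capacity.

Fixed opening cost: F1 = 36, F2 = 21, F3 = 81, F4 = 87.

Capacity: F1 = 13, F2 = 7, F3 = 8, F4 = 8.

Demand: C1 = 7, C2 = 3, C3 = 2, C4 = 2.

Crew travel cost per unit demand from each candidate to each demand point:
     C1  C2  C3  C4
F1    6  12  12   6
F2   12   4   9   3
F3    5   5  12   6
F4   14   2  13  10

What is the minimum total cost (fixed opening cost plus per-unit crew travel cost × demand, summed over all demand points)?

Open {F1, F2}; cheapest assignment that respects the capacities:
  F1 (cap 13, load 7): C1 — cost 7×6 = 42
  F2 (cap 7, load 7): C2, C3, C4 — cost 3×4 + 2×9 + 2×3 = 36
  Shipping 78, fixed 57 → total 135.
  Any other capacity-feasible assignment to {F1, F2} ships for at least 78.
Compare {F2, F3}: its best feasible assignment gives total 173.
Compare {F1, F4}: its best feasible assignment gives total 207.
Every other set of open sites that can feasibly serve all demand totals ≥ 173 even under its best assignment. Minimum: 135.

135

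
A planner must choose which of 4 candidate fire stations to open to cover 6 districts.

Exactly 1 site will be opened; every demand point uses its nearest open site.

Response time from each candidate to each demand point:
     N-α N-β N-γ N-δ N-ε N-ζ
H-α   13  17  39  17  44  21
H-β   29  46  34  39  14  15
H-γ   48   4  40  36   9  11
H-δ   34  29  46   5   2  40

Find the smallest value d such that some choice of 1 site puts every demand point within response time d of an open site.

Open {H-α}.
  Farthest demand point is N-ε at response time 44 (to H-α); all others are ≤ 44.
With {H-β} the worst case is 46.
With {H-δ} the worst case is 46.
No size-1 selection achieves below 44.

44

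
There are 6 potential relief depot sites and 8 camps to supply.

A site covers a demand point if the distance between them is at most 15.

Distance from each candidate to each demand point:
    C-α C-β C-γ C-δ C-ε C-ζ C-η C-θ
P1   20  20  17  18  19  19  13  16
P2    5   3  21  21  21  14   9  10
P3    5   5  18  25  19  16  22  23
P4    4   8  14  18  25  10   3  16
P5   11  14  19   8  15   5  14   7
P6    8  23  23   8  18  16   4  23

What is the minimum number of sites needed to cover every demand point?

Coverage sets (demand points within 15 of each site):
  P1: {C-η}
  P2: {C-α, C-β, C-ζ, C-η, C-θ}
  P3: {C-α, C-β}
  P4: {C-α, C-β, C-γ, C-ζ, C-η}
  P5: {C-α, C-β, C-δ, C-ε, C-ζ, C-η, C-θ}
  P6: {C-α, C-δ, C-η}
No single site covers all 8 demand points.
But {P4, P5} covers everything, so the minimum is 2.

2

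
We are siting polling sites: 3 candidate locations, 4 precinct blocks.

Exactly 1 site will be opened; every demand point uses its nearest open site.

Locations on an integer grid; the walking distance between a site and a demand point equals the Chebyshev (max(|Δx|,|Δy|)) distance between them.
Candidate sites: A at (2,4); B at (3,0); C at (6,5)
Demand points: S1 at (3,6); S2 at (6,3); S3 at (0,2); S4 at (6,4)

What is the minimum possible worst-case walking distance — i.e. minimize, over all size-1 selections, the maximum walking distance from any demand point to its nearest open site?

Open {A}.
  Farthest demand point is S2 at walking distance 4 (to A); all others are ≤ 4.
With {B} the worst case is 6.
With {C} the worst case is 6.
No size-1 selection achieves below 4.

4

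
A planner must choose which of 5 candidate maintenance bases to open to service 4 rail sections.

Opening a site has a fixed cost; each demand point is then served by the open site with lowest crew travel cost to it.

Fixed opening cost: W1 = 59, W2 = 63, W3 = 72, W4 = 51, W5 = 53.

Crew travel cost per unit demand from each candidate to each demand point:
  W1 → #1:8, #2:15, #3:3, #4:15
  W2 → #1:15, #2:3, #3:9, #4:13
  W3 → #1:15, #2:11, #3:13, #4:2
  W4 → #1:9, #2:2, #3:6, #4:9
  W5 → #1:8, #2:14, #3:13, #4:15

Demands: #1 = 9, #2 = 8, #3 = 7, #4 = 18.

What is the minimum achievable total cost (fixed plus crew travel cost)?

298

Open {W3, W4}: assign each demand point to its cheapest open site.
  #1→W4 9×9=81, #2→W4 8×2=16, #3→W4 7×6=42, #4→W3 18×2=36
  crew travel cost 175, fixed 123 → total 298.
Compare {W1, W3, W4}: crew travel cost 145 + fixed 182 = 327.
Compare {W3, W4, W5}: crew travel cost 166 + fixed 176 = 342.
Compare {W1, W2, W3}: crew travel cost 153 + fixed 194 = 347.
All other subsets cost ≥ 327. Minimum total cost: 298.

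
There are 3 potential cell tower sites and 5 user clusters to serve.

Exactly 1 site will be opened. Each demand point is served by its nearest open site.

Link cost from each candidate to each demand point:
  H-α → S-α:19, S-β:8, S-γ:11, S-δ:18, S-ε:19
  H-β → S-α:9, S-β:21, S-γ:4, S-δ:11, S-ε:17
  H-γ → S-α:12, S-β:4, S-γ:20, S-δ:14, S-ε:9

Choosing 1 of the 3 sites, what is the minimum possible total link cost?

Open {H-γ}.
  S-α→H-γ 12, S-β→H-γ 4, S-γ→H-γ 20, S-δ→H-γ 14, S-ε→H-γ 9  ⇒ total 59.
Compare {H-β}: total 62.
Compare {H-α}: total 75.

59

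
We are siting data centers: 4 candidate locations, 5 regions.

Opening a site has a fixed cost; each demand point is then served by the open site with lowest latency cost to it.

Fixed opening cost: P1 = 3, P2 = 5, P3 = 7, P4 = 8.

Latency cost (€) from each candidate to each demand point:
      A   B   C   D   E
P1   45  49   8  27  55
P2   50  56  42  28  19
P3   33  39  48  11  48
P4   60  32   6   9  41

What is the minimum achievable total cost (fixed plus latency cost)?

119

Open {P2, P3, P4}: assign each demand point to its cheapest open site.
  A→P3 33, B→P4 32, C→P4 6, D→P4 9, E→P2 19
  latency cost 99, fixed 20 → total 119.
Compare {P1, P2, P3, P4}: latency cost 99 + fixed 23 = 122.
Compare {P1, P2, P3}: latency cost 110 + fixed 15 = 125.
Compare {P1, P2, P4}: latency cost 111 + fixed 16 = 127.
All other subsets cost ≥ 122. Minimum total cost: 119.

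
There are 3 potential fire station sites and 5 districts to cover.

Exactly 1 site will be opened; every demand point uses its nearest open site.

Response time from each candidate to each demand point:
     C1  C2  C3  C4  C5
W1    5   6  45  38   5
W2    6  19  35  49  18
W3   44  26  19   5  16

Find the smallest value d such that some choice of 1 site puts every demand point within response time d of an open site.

44

Open {W3}.
  Farthest demand point is C1 at response time 44 (to W3); all others are ≤ 44.
With {W1} the worst case is 45.
With {W2} the worst case is 49.
No size-1 selection achieves below 44.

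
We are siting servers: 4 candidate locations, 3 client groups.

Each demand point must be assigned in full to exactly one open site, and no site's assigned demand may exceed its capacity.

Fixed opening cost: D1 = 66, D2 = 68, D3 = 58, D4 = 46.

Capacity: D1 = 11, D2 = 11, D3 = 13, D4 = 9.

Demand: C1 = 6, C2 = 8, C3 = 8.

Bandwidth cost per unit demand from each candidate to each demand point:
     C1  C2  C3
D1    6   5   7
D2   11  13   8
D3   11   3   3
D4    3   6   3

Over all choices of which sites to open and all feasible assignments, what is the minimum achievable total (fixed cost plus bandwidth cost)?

252

Open {D1, D3, D4}; cheapest assignment that respects the capacities:
  D1 (cap 11, load 8): C2 — cost 8×5 = 40
  D3 (cap 13, load 8): C3 — cost 8×3 = 24
  D4 (cap 9, load 6): C1 — cost 6×3 = 18
  Shipping 82, fixed 170 → total 252.
  Any other capacity-feasible assignment to {D1, D3, D4} ships for at least 82.
Compare {D2, D3, D4}: its best feasible assignment gives total 278.
Compare {D1, D2, D4}: its best feasible assignment gives total 302.
Every other set of open sites that can feasibly serve all demand totals ≥ 278 even under its best assignment. Minimum: 252.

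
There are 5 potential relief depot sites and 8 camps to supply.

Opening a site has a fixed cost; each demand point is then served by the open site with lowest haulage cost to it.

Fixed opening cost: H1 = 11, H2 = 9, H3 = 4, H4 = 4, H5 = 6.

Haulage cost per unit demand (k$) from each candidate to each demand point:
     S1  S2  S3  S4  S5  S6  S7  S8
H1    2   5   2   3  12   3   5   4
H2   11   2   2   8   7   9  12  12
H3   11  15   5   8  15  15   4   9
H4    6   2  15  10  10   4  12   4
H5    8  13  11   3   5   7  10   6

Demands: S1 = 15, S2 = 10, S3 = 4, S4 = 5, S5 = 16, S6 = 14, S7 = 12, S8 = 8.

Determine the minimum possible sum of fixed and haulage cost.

Open {H1, H3, H4, H5}: assign each demand point to its cheapest open site.
  S1→H1 15×2=30, S2→H4 10×2=20, S3→H1 4×2=8, S4→H1 5×3=15, S5→H5 16×5=80, S6→H1 14×3=42, S7→H3 12×4=48, S8→H1 8×4=32
  haulage cost 275, fixed 25 → total 300.
Compare {H1, H2, H3, H5}: haulage cost 275 + fixed 30 = 305.
Compare {H1, H4, H5}: haulage cost 287 + fixed 21 = 308.
Compare {H1, H2, H3, H4, H5}: haulage cost 275 + fixed 34 = 309.
All other subsets cost ≥ 305. Minimum total cost: 300.

300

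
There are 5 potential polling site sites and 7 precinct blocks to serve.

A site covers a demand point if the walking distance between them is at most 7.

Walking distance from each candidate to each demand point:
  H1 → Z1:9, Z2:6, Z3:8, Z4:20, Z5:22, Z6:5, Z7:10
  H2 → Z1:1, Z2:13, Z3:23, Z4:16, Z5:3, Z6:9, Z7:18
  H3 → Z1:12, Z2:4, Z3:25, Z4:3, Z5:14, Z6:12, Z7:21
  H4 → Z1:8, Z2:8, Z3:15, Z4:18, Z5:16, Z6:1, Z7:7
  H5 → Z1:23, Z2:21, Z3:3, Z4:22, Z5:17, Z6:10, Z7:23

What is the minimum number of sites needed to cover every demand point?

4

Coverage sets (demand points within 7 of each site):
  H1: {Z2, Z6}
  H2: {Z1, Z5}
  H3: {Z2, Z4}
  H4: {Z6, Z7}
  H5: {Z3}
No 3 sites suffice: every size-3 union leaves at least one demand point uncovered.
But {H2, H3, H4, H5} covers everything, so the minimum is 4.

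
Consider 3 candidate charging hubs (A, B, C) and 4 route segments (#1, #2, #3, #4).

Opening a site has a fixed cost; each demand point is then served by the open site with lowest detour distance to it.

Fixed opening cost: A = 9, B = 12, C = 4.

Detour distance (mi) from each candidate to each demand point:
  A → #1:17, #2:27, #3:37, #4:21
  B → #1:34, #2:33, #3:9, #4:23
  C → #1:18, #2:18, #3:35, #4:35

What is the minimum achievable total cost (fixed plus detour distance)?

Open {B, C}: assign each demand point to its cheapest open site.
  #1→C 18, #2→C 18, #3→B 9, #4→B 23
  detour distance 68, fixed 16 → total 84.
Compare {A, B, C}: detour distance 65 + fixed 25 = 90.
Compare {A, B}: detour distance 74 + fixed 21 = 95.
Compare {A, C}: detour distance 91 + fixed 13 = 104.
All other subsets cost ≥ 90. Minimum total cost: 84.

84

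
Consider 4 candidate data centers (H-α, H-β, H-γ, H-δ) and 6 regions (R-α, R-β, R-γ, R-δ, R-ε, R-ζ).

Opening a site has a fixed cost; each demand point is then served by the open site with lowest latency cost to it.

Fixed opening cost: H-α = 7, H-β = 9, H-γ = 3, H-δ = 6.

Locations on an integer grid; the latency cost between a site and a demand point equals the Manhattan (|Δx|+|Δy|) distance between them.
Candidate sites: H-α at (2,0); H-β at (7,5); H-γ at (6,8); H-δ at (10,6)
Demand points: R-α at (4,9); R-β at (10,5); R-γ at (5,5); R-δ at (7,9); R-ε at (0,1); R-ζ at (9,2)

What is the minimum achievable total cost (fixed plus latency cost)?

34

Open {H-α, H-γ, H-δ}: assign each demand point to its cheapest open site.
  R-α→H-γ 3, R-β→H-δ 1, R-γ→H-γ 4, R-δ→H-γ 2, R-ε→H-α 3, R-ζ→H-δ 5
  latency cost 18, fixed 16 → total 34.
Compare {H-γ, H-δ}: latency cost 28 + fixed 9 = 37.
Compare {H-α, H-β, H-γ}: latency cost 18 + fixed 19 = 37.
Compare {H-α, H-γ}: latency cost 28 + fixed 10 = 38.
All other subsets cost ≥ 37. Minimum total cost: 34.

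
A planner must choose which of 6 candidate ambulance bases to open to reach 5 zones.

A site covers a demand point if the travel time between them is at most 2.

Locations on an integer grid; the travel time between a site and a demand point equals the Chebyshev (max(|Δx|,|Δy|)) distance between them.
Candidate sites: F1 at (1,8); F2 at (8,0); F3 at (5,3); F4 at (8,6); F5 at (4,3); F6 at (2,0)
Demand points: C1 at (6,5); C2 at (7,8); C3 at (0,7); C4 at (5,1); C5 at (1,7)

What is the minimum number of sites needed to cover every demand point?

Coverage sets (demand points within 2 of each site):
  F1: {C3, C5}
  F2: {}
  F3: {C1, C4}
  F4: {C1, C2}
  F5: {C1, C4}
  F6: {}
No 2 sites suffice: every size-2 union leaves at least one demand point uncovered.
But {F1, F3, F4} covers everything, so the minimum is 3.

3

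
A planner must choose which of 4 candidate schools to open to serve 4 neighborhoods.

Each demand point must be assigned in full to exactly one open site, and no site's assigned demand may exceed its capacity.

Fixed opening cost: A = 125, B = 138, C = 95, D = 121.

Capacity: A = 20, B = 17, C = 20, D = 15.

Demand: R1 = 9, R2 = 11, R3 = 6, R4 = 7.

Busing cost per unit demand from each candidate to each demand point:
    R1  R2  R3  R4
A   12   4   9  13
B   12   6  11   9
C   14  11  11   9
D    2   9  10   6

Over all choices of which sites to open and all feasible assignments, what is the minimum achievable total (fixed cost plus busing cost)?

Open {A, D}; cheapest assignment that respects the capacities:
  A (cap 20, load 18): R2, R4 — cost 11×4 + 7×13 = 135
  D (cap 15, load 15): R1, R3 — cost 9×2 + 6×10 = 78
  Shipping 213, fixed 246 → total 459.
  Any other capacity-feasible assignment to {A, D} ships for at least 213.
Compare {C, D}: its best feasible assignment gives total 478.
Compare {A, C}: its best feasible assignment gives total 501.
Every other set of open sites that can feasibly serve all demand totals ≥ 478 even under its best assignment. Minimum: 459.

459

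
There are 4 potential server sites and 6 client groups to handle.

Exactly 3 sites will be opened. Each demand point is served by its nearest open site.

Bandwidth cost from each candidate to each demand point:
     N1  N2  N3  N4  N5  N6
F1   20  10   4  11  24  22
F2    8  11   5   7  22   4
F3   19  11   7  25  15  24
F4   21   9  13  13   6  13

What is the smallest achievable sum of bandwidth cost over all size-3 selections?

38

Open {F1, F2, F4}.
  N1→F2 8, N2→F4 9, N3→F1 4, N4→F2 7, N5→F4 6, N6→F2 4  ⇒ total 38.
Compare {F2, F3, F4}: total 39.
Compare {F1, F2, F3}: total 48.
No size-3 selection does better; minimum is 38.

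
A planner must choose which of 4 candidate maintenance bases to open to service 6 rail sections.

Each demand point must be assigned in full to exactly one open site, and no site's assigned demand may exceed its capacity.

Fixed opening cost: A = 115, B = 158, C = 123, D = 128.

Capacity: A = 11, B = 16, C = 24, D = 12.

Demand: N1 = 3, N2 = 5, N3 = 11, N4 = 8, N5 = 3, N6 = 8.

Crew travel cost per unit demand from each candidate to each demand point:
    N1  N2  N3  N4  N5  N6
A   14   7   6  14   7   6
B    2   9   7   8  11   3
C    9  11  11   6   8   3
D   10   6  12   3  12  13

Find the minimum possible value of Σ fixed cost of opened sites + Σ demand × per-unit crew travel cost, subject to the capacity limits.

Open {B, C}; cheapest assignment that respects the capacities:
  B (cap 16, load 14): N1, N3 — cost 3×2 + 11×7 = 83
  C (cap 24, load 24): N2, N4, N5, N6 — cost 5×11 + 8×6 + 3×8 + 8×3 = 151
  Shipping 234, fixed 281 → total 515.
  Any other capacity-feasible assignment to {B, C} ships for at least 234.
Compare {A, C, D}: its best feasible assignment gives total 585.
Compare {A, B, D}: its best feasible assignment gives total 602.
Every other set of open sites that can feasibly serve all demand totals ≥ 585 even under its best assignment. Minimum: 515.

515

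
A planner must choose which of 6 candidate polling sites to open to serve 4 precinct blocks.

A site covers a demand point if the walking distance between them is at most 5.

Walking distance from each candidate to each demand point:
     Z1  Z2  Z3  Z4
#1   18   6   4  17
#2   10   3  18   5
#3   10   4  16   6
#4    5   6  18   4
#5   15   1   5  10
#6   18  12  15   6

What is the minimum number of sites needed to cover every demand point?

2

Coverage sets (demand points within 5 of each site):
  #1: {Z3}
  #2: {Z2, Z4}
  #3: {Z2}
  #4: {Z1, Z4}
  #5: {Z2, Z3}
  #6: {}
No single site covers all 4 demand points.
But {#4, #5} covers everything, so the minimum is 2.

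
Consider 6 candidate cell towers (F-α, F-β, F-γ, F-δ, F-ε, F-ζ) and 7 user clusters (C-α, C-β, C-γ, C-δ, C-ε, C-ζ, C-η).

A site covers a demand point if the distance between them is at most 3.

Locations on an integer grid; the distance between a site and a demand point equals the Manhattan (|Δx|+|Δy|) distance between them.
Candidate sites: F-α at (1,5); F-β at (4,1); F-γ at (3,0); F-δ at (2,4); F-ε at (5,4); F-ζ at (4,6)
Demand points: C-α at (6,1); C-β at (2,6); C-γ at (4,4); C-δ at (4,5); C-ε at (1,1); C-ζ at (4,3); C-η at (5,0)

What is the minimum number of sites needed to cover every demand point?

2

Coverage sets (demand points within 3 of each site):
  F-α: {C-β, C-δ}
  F-β: {C-α, C-γ, C-ε, C-ζ, C-η}
  F-γ: {C-ε, C-η}
  F-δ: {C-β, C-γ, C-δ, C-ζ}
  F-ε: {C-γ, C-δ, C-ζ}
  F-ζ: {C-β, C-γ, C-δ, C-ζ}
No single site covers all 7 demand points.
But {F-α, F-β} covers everything, so the minimum is 2.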